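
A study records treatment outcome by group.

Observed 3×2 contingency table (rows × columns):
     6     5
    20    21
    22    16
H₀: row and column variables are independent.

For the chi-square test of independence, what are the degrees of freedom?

df = (r−1)(c−1) = (3−1)·(2−1) = 2

degrees of freedom = 2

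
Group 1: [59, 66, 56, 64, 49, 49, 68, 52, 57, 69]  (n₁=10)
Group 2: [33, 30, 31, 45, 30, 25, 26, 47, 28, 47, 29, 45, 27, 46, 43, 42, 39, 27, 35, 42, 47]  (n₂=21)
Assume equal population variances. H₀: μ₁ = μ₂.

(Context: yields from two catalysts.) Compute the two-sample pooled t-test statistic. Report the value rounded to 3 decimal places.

test statistic = 7.295

x̄₁=58.900, s₁=7.578, n₁=10
x̄₂=36.381, s₂=8.231, n₂=21
s_p² = [9·7.578² + 20·8.231²]/29 = 64.5466
SE = √(s_p²·(1/10+1/21)) = 3.0868
t = (58.900−36.381)/3.0868 = 7.2953
df = 29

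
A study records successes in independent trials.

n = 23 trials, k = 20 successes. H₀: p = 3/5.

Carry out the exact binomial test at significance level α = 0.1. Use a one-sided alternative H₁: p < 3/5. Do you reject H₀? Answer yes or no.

Exact binomial: n=23, k=20, p₀=3/5=0.6000
P(X≤20) from Σ C(n,i)·p₀^i·(1−p₀)^(n−i)
p-value (one-sided, H₁ less) = 0.99898
At α=0.1: p ≥ α → fail to reject H₀

reject H₀: no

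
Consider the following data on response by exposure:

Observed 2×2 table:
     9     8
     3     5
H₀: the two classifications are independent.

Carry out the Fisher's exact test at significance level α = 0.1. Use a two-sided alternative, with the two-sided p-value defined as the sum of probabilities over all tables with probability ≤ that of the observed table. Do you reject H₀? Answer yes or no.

Margins: r₁=17, r₂=8, c₁=12, c₂=13, n=25
p_obs = C(17,9)·C(8,3)/C(25,12); sum pmf over tables with pmf ≤ p_obs
p-value (two-sided) = 0.67277
At α=0.1: p ≥ α → fail to reject H₀

reject H₀: no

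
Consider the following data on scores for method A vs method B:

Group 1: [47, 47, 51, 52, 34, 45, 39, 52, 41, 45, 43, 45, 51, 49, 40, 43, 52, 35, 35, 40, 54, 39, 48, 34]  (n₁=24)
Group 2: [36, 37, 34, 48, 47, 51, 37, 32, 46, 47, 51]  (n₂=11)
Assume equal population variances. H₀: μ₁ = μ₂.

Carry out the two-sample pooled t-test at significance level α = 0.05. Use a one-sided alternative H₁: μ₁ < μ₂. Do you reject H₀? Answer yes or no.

reject H₀: no

x̄₁=44.208, s₁=6.276, n₁=24
x̄₂=42.364, s₂=7.159, n₂=11
s_p² = [23·6.276² + 10·7.159²]/33 = 42.9850
SE = √(s_p²·(1/24+1/11)) = 2.3872
t = (44.208−42.364)/2.3872 = 0.7727
df = 33
p-value (one-sided, H₁ less) = 0.77741
At α=0.05: p ≥ α → fail to reject H₀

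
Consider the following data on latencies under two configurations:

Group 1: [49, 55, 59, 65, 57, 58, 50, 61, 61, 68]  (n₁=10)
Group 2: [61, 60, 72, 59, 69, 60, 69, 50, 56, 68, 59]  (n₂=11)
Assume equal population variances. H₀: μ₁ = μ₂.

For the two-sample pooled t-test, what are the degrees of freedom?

degrees of freedom = 19

df = n₁ + n₂ − 2 = 10 + 11 − 2 = 19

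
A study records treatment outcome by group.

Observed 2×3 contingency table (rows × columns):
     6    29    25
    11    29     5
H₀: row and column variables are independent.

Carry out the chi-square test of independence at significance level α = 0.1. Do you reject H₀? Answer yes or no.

reject H₀: yes

Row totals [60, 45], col totals [17, 58, 30], n=105
χ² = (6−9.71)²/9.71 + (29−33.14)²/33.14 + (25−17.14)²/17.14 + (11−7.29)²/7.29 + (29−24.86)²/24.86 + (5−12.86)²/12.86 = 12.9248
df = 2
p-value (upper-tail) = 0.00156
At α=0.1: p < α → reject H₀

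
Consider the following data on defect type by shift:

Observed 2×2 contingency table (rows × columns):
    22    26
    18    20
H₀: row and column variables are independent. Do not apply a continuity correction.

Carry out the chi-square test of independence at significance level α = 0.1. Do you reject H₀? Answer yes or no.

Row totals [48, 38], col totals [40, 46], n=86
χ² = (22−22.33)²/22.33 + (26−25.67)²/25.67 + (18−17.67)²/17.67 + (20−20.33)²/20.33 = 0.0201
df = 1
p-value (upper-tail) = 0.88729
At α=0.1: p ≥ α → fail to reject H₀

reject H₀: no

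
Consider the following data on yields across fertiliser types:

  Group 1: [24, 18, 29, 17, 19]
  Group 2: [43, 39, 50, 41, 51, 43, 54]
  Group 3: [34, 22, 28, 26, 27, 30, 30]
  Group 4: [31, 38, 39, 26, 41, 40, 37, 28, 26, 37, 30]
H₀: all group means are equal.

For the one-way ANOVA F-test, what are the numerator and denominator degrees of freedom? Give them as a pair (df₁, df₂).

k = 4 groups, N = 30 total
df = (k−1, N−k) = (4−1, 30−4) = (3, 26)

degrees of freedom = [3, 26]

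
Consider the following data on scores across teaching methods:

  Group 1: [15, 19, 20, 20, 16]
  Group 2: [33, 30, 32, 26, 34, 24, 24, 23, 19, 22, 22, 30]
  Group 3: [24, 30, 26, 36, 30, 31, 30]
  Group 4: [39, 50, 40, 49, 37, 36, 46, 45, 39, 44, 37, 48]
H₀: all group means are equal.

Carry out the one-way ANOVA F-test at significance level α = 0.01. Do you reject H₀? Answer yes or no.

Group means [18.00, 26.58, 29.57, 42.50], grand mean 31.278
SSB = Σnᵢ(x̄ᵢ−x̄)² = 2677.591; SSW = ΣΣ(x−x̄ᵢ)² = 667.631
MSB = 2677.591/3 = 892.5304; MSW = 667.631/32 = 20.8635
F = MSB/MSW = 42.7796
df = (3, 32)
p-value (upper-tail) = 0.00000
At α=0.01: p < α → reject H₀

reject H₀: yes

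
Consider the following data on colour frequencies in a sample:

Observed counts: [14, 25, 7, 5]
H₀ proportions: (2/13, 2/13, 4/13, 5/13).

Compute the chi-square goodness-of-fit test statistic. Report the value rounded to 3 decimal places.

test statistic = 58.034

n = 51; E_i = n·p_i = [7.85, 7.85, 15.69, 19.62]
χ² = (14−7.85)²/7.85 + (25−7.85)²/7.85 + (7−15.69)²/15.69 + (5−19.62)²/19.62 = 58.0343
df = 3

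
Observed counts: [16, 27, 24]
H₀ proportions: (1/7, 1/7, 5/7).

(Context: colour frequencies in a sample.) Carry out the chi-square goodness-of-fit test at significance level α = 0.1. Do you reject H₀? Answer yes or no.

n = 67; E_i = n·p_i = [9.57, 9.57, 47.86]
χ² = (16−9.57)²/9.57 + (27−9.57)²/9.57 + (24−47.86)²/47.86 = 47.9463
df = 2
p-value (upper-tail) = 0.00000
At α=0.1: p < α → reject H₀

reject H₀: yes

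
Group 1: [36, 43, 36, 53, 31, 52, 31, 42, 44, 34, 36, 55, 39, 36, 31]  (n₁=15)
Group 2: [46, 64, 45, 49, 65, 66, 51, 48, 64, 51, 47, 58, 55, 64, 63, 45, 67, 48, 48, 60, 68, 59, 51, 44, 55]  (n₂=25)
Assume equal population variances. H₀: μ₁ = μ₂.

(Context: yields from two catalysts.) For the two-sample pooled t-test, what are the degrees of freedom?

degrees of freedom = 38

df = n₁ + n₂ − 2 = 15 + 25 − 2 = 38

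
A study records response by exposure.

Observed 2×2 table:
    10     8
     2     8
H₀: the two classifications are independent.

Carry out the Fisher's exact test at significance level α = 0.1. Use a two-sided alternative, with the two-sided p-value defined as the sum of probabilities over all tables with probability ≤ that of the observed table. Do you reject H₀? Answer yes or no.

reject H₀: no

Margins: r₁=18, r₂=10, c₁=12, c₂=16, n=28
p_obs = C(18,10)·C(10,2)/C(28,12); sum pmf over tables with pmf ≤ p_obs
p-value (two-sided) = 0.11439
At α=0.1: p ≥ α → fail to reject H₀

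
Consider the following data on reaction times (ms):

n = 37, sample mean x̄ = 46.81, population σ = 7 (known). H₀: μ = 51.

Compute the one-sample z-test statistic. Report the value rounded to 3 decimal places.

test statistic = -3.641

SE = σ/√n = 7/√37 = 1.1508
z = (x̄−μ₀)/SE = (46.81−51)/1.1508 = -3.6410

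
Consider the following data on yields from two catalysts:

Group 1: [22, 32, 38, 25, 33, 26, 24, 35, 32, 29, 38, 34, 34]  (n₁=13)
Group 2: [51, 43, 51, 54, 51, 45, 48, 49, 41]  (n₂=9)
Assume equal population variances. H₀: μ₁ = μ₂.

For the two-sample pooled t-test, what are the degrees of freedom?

df = n₁ + n₂ − 2 = 13 + 9 − 2 = 20

degrees of freedom = 20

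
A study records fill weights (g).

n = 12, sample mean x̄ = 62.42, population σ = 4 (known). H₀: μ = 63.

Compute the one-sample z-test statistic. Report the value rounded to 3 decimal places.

test statistic = -0.502

SE = σ/√n = 4/√12 = 1.1547
z = (x̄−μ₀)/SE = (62.42−63)/1.1547 = -0.5023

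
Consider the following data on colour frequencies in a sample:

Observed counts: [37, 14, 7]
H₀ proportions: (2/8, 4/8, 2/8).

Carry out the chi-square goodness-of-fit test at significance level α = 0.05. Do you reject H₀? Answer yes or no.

reject H₀: yes

n = 58; E_i = n·p_i = [14.50, 29.00, 14.50]
χ² = (37−14.50)²/14.50 + (14−29.00)²/29.00 + (7−14.50)²/14.50 = 46.5517
df = 2
p-value (upper-tail) = 0.00000
At α=0.05: p < α → reject H₀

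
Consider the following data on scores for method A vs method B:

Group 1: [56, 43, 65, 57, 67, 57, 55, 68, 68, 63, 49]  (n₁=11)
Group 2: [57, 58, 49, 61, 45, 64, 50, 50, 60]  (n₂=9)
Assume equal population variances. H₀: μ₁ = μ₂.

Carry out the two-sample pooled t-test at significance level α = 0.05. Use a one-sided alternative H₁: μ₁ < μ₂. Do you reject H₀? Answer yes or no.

reject H₀: no

x̄₁=58.909, s₁=8.166, n₁=11
x̄₂=54.889, s₂=6.528, n₂=9
s_p² = [10·8.166² + 8·6.528²]/18 = 55.9888
SE = √(s_p²·(1/11+1/9)) = 3.3632
t = (58.909−54.889)/3.3632 = 1.1954
df = 18
p-value (one-sided, H₁ less) = 0.87627
At α=0.05: p ≥ α → fail to reject H₀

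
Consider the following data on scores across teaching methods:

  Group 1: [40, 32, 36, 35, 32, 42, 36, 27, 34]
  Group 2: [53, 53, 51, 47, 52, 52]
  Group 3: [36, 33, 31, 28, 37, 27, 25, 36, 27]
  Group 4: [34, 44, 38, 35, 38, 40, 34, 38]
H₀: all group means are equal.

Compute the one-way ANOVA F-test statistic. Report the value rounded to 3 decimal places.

test statistic = 34.145

Group means [34.89, 51.33, 31.11, 37.62], grand mean 37.594
SSB = Σnᵢ(x̄ᵢ−x̄)² = 1576.733; SSW = ΣΣ(x−x̄ᵢ)² = 430.986
MSB = 1576.733/3 = 525.5775; MSW = 430.986/28 = 15.3924
F = MSB/MSW = 34.1453
df = (3, 28)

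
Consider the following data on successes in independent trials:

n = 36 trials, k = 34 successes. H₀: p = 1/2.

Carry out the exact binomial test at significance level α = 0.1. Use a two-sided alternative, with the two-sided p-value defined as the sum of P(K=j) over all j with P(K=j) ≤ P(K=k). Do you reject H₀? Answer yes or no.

Exact binomial: n=36, k=34, p₀=1/2=0.5000
P(X=j) = C(n,j)·p₀^j·(1−p₀)^(n−j); p = Σ P(X=j) over j with P(X=j) ≤ P(X=34)
p-value (two-sided) = 0.00000
At α=0.1: p < α → reject H₀

reject H₀: yes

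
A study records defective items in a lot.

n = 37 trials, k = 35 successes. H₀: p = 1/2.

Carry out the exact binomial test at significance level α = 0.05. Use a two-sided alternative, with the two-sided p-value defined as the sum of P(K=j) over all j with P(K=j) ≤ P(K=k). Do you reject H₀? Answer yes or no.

reject H₀: yes

Exact binomial: n=37, k=35, p₀=1/2=0.5000
P(X=j) = C(n,j)·p₀^j·(1−p₀)^(n−j); p = Σ P(X=j) over j with P(X=j) ≤ P(X=35)
p-value (two-sided) = 0.00000
At α=0.05: p < α → reject H₀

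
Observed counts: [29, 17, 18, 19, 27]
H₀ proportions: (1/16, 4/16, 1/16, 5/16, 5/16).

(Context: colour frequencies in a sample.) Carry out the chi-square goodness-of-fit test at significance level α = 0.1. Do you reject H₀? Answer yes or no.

reject H₀: yes

n = 110; E_i = n·p_i = [6.88, 27.50, 6.88, 34.38, 34.38]
χ² = (29−6.88)²/6.88 + (17−27.50)²/27.50 + (18−6.88)²/6.88 + (19−34.38)²/34.38 + (27−34.38)²/34.38 = 101.6727
df = 4
p-value (upper-tail) = 0.00000
At α=0.1: p < α → reject H₀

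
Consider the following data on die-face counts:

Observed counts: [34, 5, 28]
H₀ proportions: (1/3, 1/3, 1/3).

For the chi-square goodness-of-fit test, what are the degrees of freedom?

df = k − 1 = 3 − 1 = 2

degrees of freedom = 2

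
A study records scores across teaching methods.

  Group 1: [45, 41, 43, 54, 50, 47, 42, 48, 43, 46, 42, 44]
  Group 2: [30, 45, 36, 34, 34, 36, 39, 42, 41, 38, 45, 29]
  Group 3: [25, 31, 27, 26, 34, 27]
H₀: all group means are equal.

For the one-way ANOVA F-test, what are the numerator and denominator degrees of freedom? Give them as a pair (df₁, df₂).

degrees of freedom = [2, 27]

k = 3 groups, N = 30 total
df = (k−1, N−k) = (3−1, 30−3) = (2, 27)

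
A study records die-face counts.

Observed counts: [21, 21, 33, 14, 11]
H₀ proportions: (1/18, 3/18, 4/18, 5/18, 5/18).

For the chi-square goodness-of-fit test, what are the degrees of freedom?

df = k − 1 = 5 − 1 = 4

degrees of freedom = 4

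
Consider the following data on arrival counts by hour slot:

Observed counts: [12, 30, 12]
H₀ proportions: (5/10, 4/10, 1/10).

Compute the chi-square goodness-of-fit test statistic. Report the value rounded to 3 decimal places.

n = 54; E_i = n·p_i = [27.00, 21.60, 5.40]
χ² = (12−27.00)²/27.00 + (30−21.60)²/21.60 + (12−5.40)²/5.40 = 19.6667
df = 2

test statistic = 19.667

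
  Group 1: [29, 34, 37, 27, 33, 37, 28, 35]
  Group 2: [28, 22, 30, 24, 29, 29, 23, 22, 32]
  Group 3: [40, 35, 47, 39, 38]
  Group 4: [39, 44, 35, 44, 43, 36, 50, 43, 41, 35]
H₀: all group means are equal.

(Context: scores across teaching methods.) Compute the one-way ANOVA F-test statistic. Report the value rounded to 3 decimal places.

Group means [32.50, 26.56, 39.80, 41.00], grand mean 34.625
SSB = Σnᵢ(x̄ᵢ−x̄)² = 1162.478; SSW = ΣΣ(x−x̄ᵢ)² = 515.022
MSB = 1162.478/3 = 387.4926; MSW = 515.022/28 = 18.3937
F = MSB/MSW = 21.0666
df = (3, 28)

test statistic = 21.067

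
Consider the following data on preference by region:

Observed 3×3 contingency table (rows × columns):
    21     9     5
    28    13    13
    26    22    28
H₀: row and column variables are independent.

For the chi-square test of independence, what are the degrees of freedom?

degrees of freedom = 4

df = (r−1)(c−1) = (3−1)·(3−1) = 4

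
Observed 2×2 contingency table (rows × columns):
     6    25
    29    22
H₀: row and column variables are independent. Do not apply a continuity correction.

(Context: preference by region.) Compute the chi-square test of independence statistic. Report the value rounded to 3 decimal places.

Row totals [31, 51], col totals [35, 47], n=82
χ² = (6−13.23)²/13.23 + (25−17.77)²/17.77 + (29−21.77)²/21.77 + (22−29.23)²/29.23 = 11.0873
df = 1

test statistic = 11.087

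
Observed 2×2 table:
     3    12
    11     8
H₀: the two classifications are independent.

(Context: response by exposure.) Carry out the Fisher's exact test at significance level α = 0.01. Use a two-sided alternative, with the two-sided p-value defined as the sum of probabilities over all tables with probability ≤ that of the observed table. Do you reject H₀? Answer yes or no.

reject H₀: no

Margins: r₁=15, r₂=19, c₁=14, c₂=20, n=34
p_obs = C(15,3)·C(19,11)/C(34,14); sum pmf over tables with pmf ≤ p_obs
p-value (two-sided) = 0.03818
At α=0.01: p ≥ α → fail to reject H₀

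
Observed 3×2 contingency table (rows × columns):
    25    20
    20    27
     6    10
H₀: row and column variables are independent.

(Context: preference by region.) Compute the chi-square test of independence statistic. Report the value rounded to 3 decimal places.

test statistic = 2.272

Row totals [45, 47, 16], col totals [51, 57], n=108
χ² = (25−21.25)²/21.25 + (20−23.75)²/23.75 + (20−22.19)²/22.19 + (27−24.81)²/24.81 + (6−7.56)²/7.56 + (10−8.44)²/8.44 = 2.2718
df = 2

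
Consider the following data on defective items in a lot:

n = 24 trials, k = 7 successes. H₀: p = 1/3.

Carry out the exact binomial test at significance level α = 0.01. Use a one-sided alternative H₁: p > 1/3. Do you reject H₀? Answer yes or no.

reject H₀: no

Exact binomial: n=24, k=7, p₀=1/3=0.3333
P(X≥7) from Σ C(n,i)·p₀^i·(1−p₀)^(n−i)
p-value (one-sided, H₁ greater) = 0.73682
At α=0.01: p ≥ α → fail to reject H₀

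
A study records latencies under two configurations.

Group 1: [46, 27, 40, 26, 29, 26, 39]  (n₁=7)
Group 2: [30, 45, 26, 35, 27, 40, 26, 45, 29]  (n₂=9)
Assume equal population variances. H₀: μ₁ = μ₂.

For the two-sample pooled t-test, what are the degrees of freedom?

df = n₁ + n₂ − 2 = 7 + 9 − 2 = 14

degrees of freedom = 14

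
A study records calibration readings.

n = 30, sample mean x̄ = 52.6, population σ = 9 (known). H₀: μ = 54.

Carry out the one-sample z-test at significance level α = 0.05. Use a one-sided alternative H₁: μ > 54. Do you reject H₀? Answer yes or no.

reject H₀: no

SE = σ/√n = 9/√30 = 1.6432
z = (x̄−μ₀)/SE = (52.6−54)/1.6432 = -0.8520
p-value (one-sided, H₁ greater) = 0.80290
At α=0.05: p ≥ α → fail to reject H₀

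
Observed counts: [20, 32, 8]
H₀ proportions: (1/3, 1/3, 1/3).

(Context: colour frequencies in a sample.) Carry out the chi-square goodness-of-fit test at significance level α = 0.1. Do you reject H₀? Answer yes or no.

reject H₀: yes

n = 60; E_i = n·p_i = [20.00, 20.00, 20.00]
χ² = (20−20.00)²/20.00 + (32−20.00)²/20.00 + (8−20.00)²/20.00 = 14.4000
df = 2
p-value (upper-tail) = 0.00075
At α=0.1: p < α → reject H₀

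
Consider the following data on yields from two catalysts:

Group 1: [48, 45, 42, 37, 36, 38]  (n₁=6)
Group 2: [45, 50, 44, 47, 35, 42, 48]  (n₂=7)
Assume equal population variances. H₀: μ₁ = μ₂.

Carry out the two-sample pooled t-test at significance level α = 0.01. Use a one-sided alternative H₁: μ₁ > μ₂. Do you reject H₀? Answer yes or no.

reject H₀: no

x̄₁=41.000, s₁=4.817, n₁=6
x̄₂=44.429, s₂=4.928, n₂=7
s_p² = [5·4.817² + 6·4.928²]/11 = 23.7922
SE = √(s_p²·(1/6+1/7)) = 2.7137
t = (41.000−44.429)/2.7137 = -1.2634
df = 11
p-value (one-sided, H₁ greater) = 0.88372
At α=0.01: p ≥ α → fail to reject H₀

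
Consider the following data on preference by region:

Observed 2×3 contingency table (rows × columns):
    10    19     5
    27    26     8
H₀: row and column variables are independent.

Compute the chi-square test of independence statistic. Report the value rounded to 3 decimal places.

Row totals [34, 61], col totals [37, 45, 13], n=95
χ² = (10−13.24)²/13.24 + (19−16.11)²/16.11 + (5−4.65)²/4.65 + (27−23.76)²/23.76 + (26−28.89)²/28.89 + (8−8.35)²/8.35 = 2.0869
df = 2

test statistic = 2.087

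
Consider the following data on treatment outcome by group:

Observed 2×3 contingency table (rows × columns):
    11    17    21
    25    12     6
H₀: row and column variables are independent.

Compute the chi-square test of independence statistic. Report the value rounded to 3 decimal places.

test statistic = 14.309

Row totals [49, 43], col totals [36, 29, 27], n=92
χ² = (11−19.17)²/19.17 + (17−15.45)²/15.45 + (21−14.38)²/14.38 + (25−16.83)²/16.83 + (12−13.55)²/13.55 + (6−12.62)²/12.62 = 14.3094
df = 2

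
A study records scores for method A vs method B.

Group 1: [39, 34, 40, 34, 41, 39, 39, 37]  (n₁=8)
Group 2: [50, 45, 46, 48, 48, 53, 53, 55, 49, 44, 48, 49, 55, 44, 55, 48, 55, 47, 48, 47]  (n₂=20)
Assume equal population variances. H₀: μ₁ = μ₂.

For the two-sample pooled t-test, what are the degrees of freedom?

df = n₁ + n₂ − 2 = 8 + 20 − 2 = 26

degrees of freedom = 26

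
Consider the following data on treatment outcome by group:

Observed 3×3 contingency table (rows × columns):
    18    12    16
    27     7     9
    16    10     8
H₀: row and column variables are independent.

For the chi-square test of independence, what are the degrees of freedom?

df = (r−1)(c−1) = (3−1)·(3−1) = 4

degrees of freedom = 4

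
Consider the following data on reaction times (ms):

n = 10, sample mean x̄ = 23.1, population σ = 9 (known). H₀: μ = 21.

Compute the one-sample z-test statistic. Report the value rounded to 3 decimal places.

SE = σ/√n = 9/√10 = 2.8460
z = (x̄−μ₀)/SE = (23.1−21)/2.8460 = 0.7379

test statistic = 0.738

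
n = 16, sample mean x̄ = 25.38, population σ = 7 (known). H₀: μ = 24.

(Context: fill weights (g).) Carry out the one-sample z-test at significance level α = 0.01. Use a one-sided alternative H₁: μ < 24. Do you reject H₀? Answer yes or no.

reject H₀: no

SE = σ/√n = 7/√16 = 1.7500
z = (x̄−μ₀)/SE = (25.38−24)/1.7500 = 0.7886
p-value (one-sided, H₁ less) = 0.78482
At α=0.01: p ≥ α → fail to reject H₀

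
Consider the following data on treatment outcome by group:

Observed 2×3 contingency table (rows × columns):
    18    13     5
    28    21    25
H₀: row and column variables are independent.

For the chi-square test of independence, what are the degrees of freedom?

degrees of freedom = 2

df = (r−1)(c−1) = (2−1)·(3−1) = 2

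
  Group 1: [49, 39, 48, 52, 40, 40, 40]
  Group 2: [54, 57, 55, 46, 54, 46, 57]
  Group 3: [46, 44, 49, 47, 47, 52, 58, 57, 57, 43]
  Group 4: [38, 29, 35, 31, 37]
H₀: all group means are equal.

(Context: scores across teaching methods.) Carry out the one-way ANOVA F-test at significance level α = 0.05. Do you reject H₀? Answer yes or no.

reject H₀: yes

Group means [44.00, 52.71, 50.00, 34.00], grand mean 46.448
SSB = Σnᵢ(x̄ᵢ−x̄)² = 1217.744; SSW = ΣΣ(x−x̄ᵢ)² = 659.429
MSB = 1217.744/3 = 405.9146; MSW = 659.429/25 = 26.3771
F = MSB/MSW = 15.3889
df = (3, 25)
p-value (upper-tail) = 0.00001
At α=0.05: p < α → reject H₀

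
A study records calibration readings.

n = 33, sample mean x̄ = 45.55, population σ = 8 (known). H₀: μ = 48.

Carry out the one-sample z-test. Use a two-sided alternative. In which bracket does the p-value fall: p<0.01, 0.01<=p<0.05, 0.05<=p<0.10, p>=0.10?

p-value bracket: 0.05<=p<0.10

SE = σ/√n = 8/√33 = 1.3926
z = (x̄−μ₀)/SE = (45.55−48)/1.3926 = -1.7593
p-value (two-sided) = 0.07853
→ bracket: 0.05<=p<0.10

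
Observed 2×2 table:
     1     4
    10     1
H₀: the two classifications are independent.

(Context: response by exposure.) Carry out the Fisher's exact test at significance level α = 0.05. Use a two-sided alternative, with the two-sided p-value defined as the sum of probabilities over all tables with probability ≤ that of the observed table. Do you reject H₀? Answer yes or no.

reject H₀: yes

Margins: r₁=5, r₂=11, c₁=11, c₂=5, n=16
p_obs = C(5,1)·C(11,10)/C(16,11); sum pmf over tables with pmf ≤ p_obs
p-value (two-sided) = 0.01282
At α=0.05: p < α → reject H₀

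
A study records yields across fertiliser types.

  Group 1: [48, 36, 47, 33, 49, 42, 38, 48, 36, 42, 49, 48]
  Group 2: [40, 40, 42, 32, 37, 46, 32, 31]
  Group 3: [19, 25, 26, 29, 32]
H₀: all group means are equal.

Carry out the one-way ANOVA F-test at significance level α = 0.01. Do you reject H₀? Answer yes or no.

reject H₀: yes

Group means [43.00, 37.50, 26.20], grand mean 37.880
SSB = Σnᵢ(x̄ᵢ−x̄)² = 997.840; SSW = ΣΣ(x−x̄ᵢ)² = 690.800
MSB = 997.840/2 = 498.9200; MSW = 690.800/22 = 31.4000
F = MSB/MSW = 15.8892
df = (2, 22)
p-value (upper-tail) = 0.00005
At α=0.01: p < α → reject H₀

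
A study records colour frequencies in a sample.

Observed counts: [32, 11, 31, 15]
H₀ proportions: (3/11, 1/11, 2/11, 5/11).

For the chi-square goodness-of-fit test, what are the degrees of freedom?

degrees of freedom = 3

df = k − 1 = 4 − 1 = 3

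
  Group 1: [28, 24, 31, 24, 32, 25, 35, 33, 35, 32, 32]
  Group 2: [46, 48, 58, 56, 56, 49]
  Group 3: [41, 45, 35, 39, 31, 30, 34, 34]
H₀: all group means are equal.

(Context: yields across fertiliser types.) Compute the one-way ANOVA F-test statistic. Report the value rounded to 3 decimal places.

Group means [30.09, 52.17, 36.12], grand mean 37.320
SSB = Σnᵢ(x̄ᵢ−x̄)² = 1908.823; SSW = ΣΣ(x−x̄ᵢ)² = 486.617
MSB = 1908.823/2 = 954.4113; MSW = 486.617/22 = 22.1190
F = MSB/MSW = 43.1490
df = (2, 22)

test statistic = 43.149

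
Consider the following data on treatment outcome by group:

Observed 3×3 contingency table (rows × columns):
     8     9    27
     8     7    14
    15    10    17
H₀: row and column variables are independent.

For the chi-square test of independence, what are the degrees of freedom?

degrees of freedom = 4

df = (r−1)(c−1) = (3−1)·(3−1) = 4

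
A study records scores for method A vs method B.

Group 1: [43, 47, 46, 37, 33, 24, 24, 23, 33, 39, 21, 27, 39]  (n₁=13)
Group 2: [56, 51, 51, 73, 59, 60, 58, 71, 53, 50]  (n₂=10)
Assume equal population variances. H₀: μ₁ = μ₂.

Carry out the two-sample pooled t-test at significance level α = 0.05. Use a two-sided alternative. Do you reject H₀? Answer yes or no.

reject H₀: yes

x̄₁=33.538, s₁=9.089, n₁=13
x̄₂=58.200, s₂=8.094, n₂=10
s_p² = [12·9.089² + 9·8.094²]/21 = 75.2777
SE = √(s_p²·(1/13+1/10)) = 3.6494
t = (33.538−58.200)/3.6494 = -6.7576
df = 21
p-value (two-sided) = 0.00000
At α=0.05: p < α → reject H₀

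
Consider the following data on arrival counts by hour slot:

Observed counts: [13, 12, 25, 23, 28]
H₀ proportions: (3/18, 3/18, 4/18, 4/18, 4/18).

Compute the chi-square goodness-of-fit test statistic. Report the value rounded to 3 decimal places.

n = 101; E_i = n·p_i = [16.83, 16.83, 22.44, 22.44, 22.44]
χ² = (13−16.83)²/16.83 + (12−16.83)²/16.83 + (25−22.44)²/22.44 + (23−22.44)²/22.44 + (28−22.44)²/22.44 = 3.9406
df = 4

test statistic = 3.941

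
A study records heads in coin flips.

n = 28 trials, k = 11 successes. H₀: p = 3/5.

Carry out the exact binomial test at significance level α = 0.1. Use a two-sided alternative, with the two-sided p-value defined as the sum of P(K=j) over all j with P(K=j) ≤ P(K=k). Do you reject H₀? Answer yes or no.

reject H₀: yes

Exact binomial: n=28, k=11, p₀=3/5=0.6000
P(X=j) = C(n,j)·p₀^j·(1−p₀)^(n−j); p = Σ P(X=j) over j with P(X=j) ≤ P(X=11)
p-value (two-sided) = 0.03265
At α=0.1: p < α → reject H₀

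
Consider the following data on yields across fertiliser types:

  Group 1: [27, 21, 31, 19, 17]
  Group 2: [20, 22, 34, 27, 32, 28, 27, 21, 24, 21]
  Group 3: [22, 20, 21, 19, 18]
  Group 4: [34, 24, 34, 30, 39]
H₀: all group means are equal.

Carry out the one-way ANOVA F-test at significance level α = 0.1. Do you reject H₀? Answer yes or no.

reject H₀: yes

Group means [23.00, 25.60, 20.00, 32.20], grand mean 25.280
SSB = Σnᵢ(x̄ᵢ−x̄)² = 405.840; SSW = ΣΣ(x−x̄ᵢ)² = 481.200
MSB = 405.840/3 = 135.2800; MSW = 481.200/21 = 22.9143
F = MSB/MSW = 5.9037
df = (3, 21)
p-value (upper-tail) = 0.00437
At α=0.1: p < α → reject H₀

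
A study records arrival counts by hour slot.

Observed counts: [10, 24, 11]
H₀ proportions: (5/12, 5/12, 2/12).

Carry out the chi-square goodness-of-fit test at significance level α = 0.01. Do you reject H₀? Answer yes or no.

n = 45; E_i = n·p_i = [18.75, 18.75, 7.50]
χ² = (10−18.75)²/18.75 + (24−18.75)²/18.75 + (11−7.50)²/7.50 = 7.1867
df = 2
p-value (upper-tail) = 0.02751
At α=0.01: p ≥ α → fail to reject H₀

reject H₀: no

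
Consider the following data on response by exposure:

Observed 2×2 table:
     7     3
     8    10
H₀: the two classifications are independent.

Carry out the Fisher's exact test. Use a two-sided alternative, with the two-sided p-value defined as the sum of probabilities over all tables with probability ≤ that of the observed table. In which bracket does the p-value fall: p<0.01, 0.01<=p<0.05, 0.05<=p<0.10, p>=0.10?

Margins: r₁=10, r₂=18, c₁=15, c₂=13, n=28
p_obs = C(10,7)·C(18,8)/C(28,15); sum pmf over tables with pmf ≤ p_obs
p-value (two-sided) = 0.25431
→ bracket: p>=0.10

p-value bracket: p>=0.10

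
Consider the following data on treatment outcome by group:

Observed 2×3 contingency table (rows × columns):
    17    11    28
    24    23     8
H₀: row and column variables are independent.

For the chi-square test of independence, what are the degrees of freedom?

degrees of freedom = 2

df = (r−1)(c−1) = (2−1)·(3−1) = 2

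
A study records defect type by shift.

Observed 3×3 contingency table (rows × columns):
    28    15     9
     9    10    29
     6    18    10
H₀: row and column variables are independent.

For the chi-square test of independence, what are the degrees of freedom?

df = (r−1)(c−1) = (3−1)·(3−1) = 4

degrees of freedom = 4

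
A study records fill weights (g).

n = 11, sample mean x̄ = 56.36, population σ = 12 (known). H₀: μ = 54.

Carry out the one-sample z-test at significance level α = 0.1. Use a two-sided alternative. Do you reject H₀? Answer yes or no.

reject H₀: no

SE = σ/√n = 12/√11 = 3.6181
z = (x̄−μ₀)/SE = (56.36−54)/3.6181 = 0.6523
p-value (two-sided) = 0.51423
At α=0.1: p ≥ α → fail to reject H₀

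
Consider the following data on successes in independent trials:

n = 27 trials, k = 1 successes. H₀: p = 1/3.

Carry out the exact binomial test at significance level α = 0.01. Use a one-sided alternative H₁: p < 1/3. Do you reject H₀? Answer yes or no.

reject H₀: yes

Exact binomial: n=27, k=1, p₀=1/3=0.3333
P(X≤1) from Σ C(n,i)·p₀^i·(1−p₀)^(n−i)
p-value (one-sided, H₁ less) = 0.00026
At α=0.01: p < α → reject H₀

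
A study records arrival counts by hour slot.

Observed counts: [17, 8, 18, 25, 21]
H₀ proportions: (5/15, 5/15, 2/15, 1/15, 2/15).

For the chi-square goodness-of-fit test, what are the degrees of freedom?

degrees of freedom = 4

df = k − 1 = 5 − 1 = 4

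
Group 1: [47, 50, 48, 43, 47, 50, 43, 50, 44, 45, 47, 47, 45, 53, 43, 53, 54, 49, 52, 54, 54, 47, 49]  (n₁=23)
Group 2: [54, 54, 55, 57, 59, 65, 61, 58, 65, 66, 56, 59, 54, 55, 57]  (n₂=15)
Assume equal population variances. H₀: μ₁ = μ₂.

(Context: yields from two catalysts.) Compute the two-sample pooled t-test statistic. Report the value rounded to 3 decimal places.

x̄₁=48.435, s₁=3.678, n₁=23
x̄₂=58.333, s₂=4.169, n₂=15
s_p² = [22·3.678² + 14·4.169²]/36 = 15.0274
SE = √(s_p²·(1/23+1/15)) = 1.2865
t = (48.435−58.333)/1.2865 = -7.6939
df = 36

test statistic = -7.694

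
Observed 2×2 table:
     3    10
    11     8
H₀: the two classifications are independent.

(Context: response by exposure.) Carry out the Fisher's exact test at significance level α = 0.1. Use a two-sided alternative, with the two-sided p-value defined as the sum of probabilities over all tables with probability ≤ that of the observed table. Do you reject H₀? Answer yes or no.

reject H₀: yes

Margins: r₁=13, r₂=19, c₁=14, c₂=18, n=32
p_obs = C(13,3)·C(19,11)/C(32,14); sum pmf over tables with pmf ≤ p_obs
p-value (two-sided) = 0.07511
At α=0.1: p < α → reject H₀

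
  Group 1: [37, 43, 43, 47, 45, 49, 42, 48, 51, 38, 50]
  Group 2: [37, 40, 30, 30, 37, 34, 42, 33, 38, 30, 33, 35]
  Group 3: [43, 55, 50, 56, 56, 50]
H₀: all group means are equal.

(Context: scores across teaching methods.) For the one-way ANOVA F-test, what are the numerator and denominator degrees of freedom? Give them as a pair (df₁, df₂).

degrees of freedom = [2, 26]

k = 3 groups, N = 29 total
df = (k−1, N−k) = (3−1, 29−3) = (2, 26)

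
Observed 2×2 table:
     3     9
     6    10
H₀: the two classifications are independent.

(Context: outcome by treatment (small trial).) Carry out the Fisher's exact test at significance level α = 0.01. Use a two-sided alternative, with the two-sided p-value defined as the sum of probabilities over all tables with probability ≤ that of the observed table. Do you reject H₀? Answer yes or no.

reject H₀: no

Margins: r₁=12, r₂=16, c₁=9, c₂=19, n=28
p_obs = C(12,3)·C(16,6)/C(28,9); sum pmf over tables with pmf ≤ p_obs
p-value (two-sided) = 0.68696
At α=0.01: p ≥ α → fail to reject H₀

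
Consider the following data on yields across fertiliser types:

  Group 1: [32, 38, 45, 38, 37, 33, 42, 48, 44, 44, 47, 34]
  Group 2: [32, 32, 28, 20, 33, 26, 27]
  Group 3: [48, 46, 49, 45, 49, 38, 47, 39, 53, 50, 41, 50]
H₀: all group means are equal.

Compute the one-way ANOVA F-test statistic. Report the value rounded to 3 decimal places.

test statistic = 28.280

Group means [40.17, 28.29, 46.25], grand mean 39.839
SSB = Σnᵢ(x̄ᵢ−x̄)² = 1428.848; SSW = ΣΣ(x−x̄ᵢ)² = 707.345
MSB = 1428.848/2 = 714.4242; MSW = 707.345/28 = 25.2623
F = MSB/MSW = 28.2802
df = (2, 28)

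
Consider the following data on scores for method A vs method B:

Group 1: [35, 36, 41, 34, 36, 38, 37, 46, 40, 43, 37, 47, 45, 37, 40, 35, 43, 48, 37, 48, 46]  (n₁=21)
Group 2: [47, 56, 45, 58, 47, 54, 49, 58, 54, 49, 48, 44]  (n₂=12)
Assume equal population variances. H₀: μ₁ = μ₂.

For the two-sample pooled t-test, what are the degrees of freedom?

df = n₁ + n₂ − 2 = 21 + 12 − 2 = 31

degrees of freedom = 31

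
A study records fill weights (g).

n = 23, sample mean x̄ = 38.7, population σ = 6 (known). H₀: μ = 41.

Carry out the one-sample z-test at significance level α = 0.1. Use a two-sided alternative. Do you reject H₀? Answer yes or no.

reject H₀: yes

SE = σ/√n = 6/√23 = 1.2511
z = (x̄−μ₀)/SE = (38.7−41)/1.2511 = -1.8384
p-value (two-sided) = 0.06600
At α=0.1: p < α → reject H₀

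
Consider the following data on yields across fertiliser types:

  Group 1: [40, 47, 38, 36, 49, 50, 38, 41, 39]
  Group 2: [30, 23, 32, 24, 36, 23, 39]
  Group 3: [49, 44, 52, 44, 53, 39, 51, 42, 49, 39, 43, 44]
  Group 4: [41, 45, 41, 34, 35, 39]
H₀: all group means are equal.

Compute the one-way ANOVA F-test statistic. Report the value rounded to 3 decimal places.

test statistic = 14.569

Group means [42.00, 29.57, 45.75, 39.17], grand mean 40.265
SSB = Σnᵢ(x̄ᵢ−x̄)² = 1195.820; SSW = ΣΣ(x−x̄ᵢ)² = 820.798
MSB = 1195.820/3 = 398.6067; MSW = 820.798/30 = 27.3599
F = MSB/MSW = 14.5690
df = (3, 30)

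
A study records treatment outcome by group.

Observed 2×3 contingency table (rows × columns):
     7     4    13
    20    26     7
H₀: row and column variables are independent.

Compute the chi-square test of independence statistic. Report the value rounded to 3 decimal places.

test statistic = 15.464

Row totals [24, 53], col totals [27, 30, 20], n=77
χ² = (7−8.42)²/8.42 + (4−9.35)²/9.35 + (13−6.23)²/6.23 + (20−18.58)²/18.58 + (26−20.65)²/20.65 + (7−13.77)²/13.77 = 15.4640
df = 2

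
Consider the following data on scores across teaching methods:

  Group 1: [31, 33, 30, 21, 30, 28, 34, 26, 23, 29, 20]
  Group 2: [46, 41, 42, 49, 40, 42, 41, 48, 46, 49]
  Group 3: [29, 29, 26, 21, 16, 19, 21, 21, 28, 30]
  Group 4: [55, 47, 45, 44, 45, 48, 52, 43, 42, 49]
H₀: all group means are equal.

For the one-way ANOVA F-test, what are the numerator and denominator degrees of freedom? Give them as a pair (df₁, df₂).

k = 4 groups, N = 41 total
df = (k−1, N−k) = (4−1, 41−4) = (3, 37)

degrees of freedom = [3, 37]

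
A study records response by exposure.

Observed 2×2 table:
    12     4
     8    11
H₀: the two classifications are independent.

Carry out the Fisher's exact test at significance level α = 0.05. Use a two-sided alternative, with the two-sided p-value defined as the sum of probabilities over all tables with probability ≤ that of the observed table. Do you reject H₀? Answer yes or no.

reject H₀: no

Margins: r₁=16, r₂=19, c₁=20, c₂=15, n=35
p_obs = C(16,12)·C(19,8)/C(35,20); sum pmf over tables with pmf ≤ p_obs
p-value (two-sided) = 0.08656
At α=0.05: p ≥ α → fail to reject H₀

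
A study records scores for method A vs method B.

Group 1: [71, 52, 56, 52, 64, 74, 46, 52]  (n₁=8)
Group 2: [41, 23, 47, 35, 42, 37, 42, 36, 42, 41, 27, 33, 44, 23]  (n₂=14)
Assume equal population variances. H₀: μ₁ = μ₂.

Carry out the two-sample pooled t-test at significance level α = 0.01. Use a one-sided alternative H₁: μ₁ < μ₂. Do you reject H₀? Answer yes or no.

reject H₀: no

x̄₁=58.375, s₁=10.113, n₁=8
x̄₂=36.643, s₂=7.682, n₂=14
s_p² = [7·10.113² + 13·7.682²]/20 = 74.1545
SE = √(s_p²·(1/8+1/14)) = 3.8166
t = (58.375−36.643)/3.8166 = 5.6942
df = 20
p-value (one-sided, H₁ less) = 0.99999
At α=0.01: p ≥ α → fail to reject H₀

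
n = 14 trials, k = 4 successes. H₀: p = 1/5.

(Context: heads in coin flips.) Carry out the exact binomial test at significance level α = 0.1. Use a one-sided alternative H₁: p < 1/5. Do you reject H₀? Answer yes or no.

reject H₀: no

Exact binomial: n=14, k=4, p₀=1/5=0.2000
P(X≤4) from Σ C(n,i)·p₀^i·(1−p₀)^(n−i)
p-value (one-sided, H₁ less) = 0.87016
At α=0.1: p ≥ α → fail to reject H₀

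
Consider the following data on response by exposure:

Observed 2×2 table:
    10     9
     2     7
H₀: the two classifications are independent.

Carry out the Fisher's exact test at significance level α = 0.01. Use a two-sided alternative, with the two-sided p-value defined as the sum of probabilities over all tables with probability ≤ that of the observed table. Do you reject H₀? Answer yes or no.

Margins: r₁=19, r₂=9, c₁=12, c₂=16, n=28
p_obs = C(19,10)·C(9,2)/C(28,12); sum pmf over tables with pmf ≤ p_obs
p-value (two-sided) = 0.22319
At α=0.01: p ≥ α → fail to reject H₀

reject H₀: no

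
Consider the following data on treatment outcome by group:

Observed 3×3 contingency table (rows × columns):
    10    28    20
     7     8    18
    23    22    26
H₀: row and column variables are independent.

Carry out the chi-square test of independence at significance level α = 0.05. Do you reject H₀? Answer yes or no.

Row totals [58, 33, 71], col totals [40, 58, 64], n=162
χ² = (10−14.32)²/14.32 + (28−20.77)²/20.77 + (20−22.91)²/22.91 + (7−8.15)²/8.15 + (8−11.81)²/11.81 + (18−13.04)²/13.04 + (23−17.53)²/17.53 + (22−25.42)²/25.42 + (26−28.05)²/28.05 = 9.7936
df = 4
p-value (upper-tail) = 0.04405
At α=0.05: p < α → reject H₀

reject H₀: yes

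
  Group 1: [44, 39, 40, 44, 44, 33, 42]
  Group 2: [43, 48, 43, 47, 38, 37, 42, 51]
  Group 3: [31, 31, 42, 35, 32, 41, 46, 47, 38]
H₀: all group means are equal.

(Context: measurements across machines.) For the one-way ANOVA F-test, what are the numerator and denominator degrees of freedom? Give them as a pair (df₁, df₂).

degrees of freedom = [2, 21]

k = 3 groups, N = 24 total
df = (k−1, N−k) = (3−1, 24−3) = (2, 21)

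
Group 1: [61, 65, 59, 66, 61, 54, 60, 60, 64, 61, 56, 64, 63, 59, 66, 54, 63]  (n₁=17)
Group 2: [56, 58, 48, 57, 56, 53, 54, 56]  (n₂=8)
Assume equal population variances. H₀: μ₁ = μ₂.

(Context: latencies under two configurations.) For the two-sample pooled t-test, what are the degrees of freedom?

df = n₁ + n₂ − 2 = 17 + 8 − 2 = 23

degrees of freedom = 23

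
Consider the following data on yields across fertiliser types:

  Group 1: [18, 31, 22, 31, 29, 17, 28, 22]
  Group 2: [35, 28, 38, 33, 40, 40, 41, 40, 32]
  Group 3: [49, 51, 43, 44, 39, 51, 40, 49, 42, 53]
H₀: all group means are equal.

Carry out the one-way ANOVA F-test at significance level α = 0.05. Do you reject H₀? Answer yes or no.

reject H₀: yes

Group means [24.75, 36.33, 46.10], grand mean 36.519
SSB = Σnᵢ(x̄ᵢ−x̄)² = 2026.341; SSW = ΣΣ(x−x̄ᵢ)² = 624.400
MSB = 2026.341/2 = 1013.1704; MSW = 624.400/24 = 26.0167
F = MSB/MSW = 38.9431
df = (2, 24)
p-value (upper-tail) = 0.00000
At α=0.05: p < α → reject H₀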